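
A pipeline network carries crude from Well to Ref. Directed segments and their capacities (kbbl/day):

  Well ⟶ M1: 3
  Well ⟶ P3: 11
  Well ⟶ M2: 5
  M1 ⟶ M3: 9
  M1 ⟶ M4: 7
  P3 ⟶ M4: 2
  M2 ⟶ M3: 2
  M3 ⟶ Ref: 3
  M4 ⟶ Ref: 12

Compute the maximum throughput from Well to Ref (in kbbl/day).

7

Augment Well→M1→M3→Ref: bottleneck 3, flow now 3.
Augment Well→P3→M4→Ref: bottleneck 2, flow now 5.
Augment Well→M2→M3→M1→M4→Ref: bottleneck 2, flow now 7. (uses reverse residual edge)
No augmenting path remains; maximum flow = 7.
In the residual graph, reachable from Well: {Well, P3, M2}.
Min-cut edges: Well→M1 (3), P3→M4 (2), M2→M3 (2); capacity 3 + 2 + 2 = 7.
This cut is saturated, so no flow can exceed 7.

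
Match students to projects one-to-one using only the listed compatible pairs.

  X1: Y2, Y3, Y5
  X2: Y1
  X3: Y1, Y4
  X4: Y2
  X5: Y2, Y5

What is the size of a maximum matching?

5

Unit-capacity flow: source→left, listed edges, right→sink; max matching = max flow.
Augmenting path X1→Y2 (+1); matched 1.
Augmenting path X2→Y1 (+1); matched 2.
Augmenting path X3→Y4 (+1); matched 3.
Augmenting path X5→Y5 (+1); matched 4.
Augmenting path X4→Y2→X1→Y3 (+1); matched 5.
No augmenting path remains; maximum matching = 5.
König certificate: {X1, X2, X3, X4, X5} is a vertex cover of size 5 (every listed pair touches it), so no matching can be larger.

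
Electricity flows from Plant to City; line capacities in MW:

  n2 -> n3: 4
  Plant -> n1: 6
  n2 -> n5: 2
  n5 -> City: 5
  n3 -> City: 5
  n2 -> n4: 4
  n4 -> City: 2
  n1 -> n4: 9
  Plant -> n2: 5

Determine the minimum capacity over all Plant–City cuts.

Augment Plant→n1→n4→City: bottleneck 2, flow now 2.
Augment Plant→n2→n3→City: bottleneck 4, flow now 6.
Augment Plant→n2→n5→City: bottleneck 1, flow now 7.
No augmenting path remains; maximum flow = 7.
By max-flow min-cut, the minimum cut capacity equals the max flow.
In the residual graph, reachable from Plant: {Plant, n1, n4}.
Min-cut edges: Plant→n2 (5), n4→City (2); capacity 5 + 2 = 7.

7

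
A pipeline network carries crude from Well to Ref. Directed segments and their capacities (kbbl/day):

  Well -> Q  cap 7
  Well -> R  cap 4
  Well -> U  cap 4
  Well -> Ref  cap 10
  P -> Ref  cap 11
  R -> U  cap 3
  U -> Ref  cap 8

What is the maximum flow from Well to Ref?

17

Augment Well→Ref: bottleneck 10, flow now 10.
Augment Well→U→Ref: bottleneck 4, flow now 14.
Augment Well→R→U→Ref: bottleneck 3, flow now 17.
No augmenting path remains; maximum flow = 17.
In the residual graph, reachable from Well: {Well, Q, R}.
Min-cut edges: Well→U (4), Well→Ref (10), R→U (3); capacity 4 + 10 + 3 = 17.
This cut is saturated, so no flow can exceed 17.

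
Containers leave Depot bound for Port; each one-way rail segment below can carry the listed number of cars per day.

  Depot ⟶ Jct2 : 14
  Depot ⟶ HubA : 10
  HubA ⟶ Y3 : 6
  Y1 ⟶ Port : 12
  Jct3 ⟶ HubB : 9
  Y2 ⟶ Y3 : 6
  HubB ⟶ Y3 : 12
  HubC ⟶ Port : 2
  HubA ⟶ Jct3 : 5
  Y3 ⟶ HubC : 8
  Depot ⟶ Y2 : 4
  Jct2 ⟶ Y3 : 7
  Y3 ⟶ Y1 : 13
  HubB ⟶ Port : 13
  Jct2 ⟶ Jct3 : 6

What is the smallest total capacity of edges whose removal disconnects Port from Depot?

23

Augment Depot→HubA→Y3→Y1→Port: bottleneck 6, flow now 6.
Augment Depot→HubA→Jct3→HubB→Port: bottleneck 4, flow now 10.
Augment Depot→Y2→Y3→Y1→Port: bottleneck 4, flow now 14.
Augment Depot→Jct2→Y3→Y1→Port: bottleneck 2, flow now 16.
Augment Depot→Jct2→Y3→HubC→Port: bottleneck 2, flow now 18.
Augment Depot→Jct2→Jct3→HubB→Port: bottleneck 5, flow now 23.
No augmenting path remains; maximum flow = 23.
By max-flow min-cut, the minimum cut capacity equals the max flow.
In the residual graph, reachable from Depot: {Depot, HubA, Y2, Jct2, Y3, Jct3, Y1, HubC}.
Min-cut edges: Jct3→HubB (9), Y1→Port (12), HubC→Port (2); capacity 9 + 12 + 2 = 23.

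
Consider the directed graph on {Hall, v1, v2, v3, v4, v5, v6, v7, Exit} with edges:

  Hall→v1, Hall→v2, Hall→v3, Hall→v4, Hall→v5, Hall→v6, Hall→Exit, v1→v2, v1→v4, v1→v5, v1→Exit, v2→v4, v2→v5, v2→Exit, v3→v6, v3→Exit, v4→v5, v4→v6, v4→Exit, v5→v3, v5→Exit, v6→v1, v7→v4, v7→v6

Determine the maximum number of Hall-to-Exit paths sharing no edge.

6

Assign every edge capacity 1; by Menger, the answer equals the max flow.
Path Hall→Exit (+1); total 1.
Path Hall→v1→Exit (+1); total 2.
Path Hall→v2→Exit (+1); total 3.
Path Hall→v3→Exit (+1); total 4.
Path Hall→v4→Exit (+1); total 5.
Path Hall→v5→Exit (+1); total 6.
No residual Hall→Exit path; max flow = 6.
Certifying cut of size 6: {Hall→Exit, v1→Exit, v2→Exit, v3→Exit, v4→Exit, v5→Exit}.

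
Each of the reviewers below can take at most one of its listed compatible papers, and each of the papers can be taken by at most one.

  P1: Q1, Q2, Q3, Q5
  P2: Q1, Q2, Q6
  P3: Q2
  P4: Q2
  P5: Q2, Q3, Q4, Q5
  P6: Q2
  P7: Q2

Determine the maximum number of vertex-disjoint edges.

Unit-capacity flow: source→left, listed edges, right→sink; max matching = max flow.
Augmenting path P1→Q1 (+1); matched 1.
Augmenting path P2→Q2 (+1); matched 2.
Augmenting path P5→Q3 (+1); matched 3.
Augmenting path P3→Q2→P2→Q6 (+1); matched 4.
No augmenting path remains; maximum matching = 4.
König certificate: {P1, P2, P5, Q2} is a vertex cover of size 4 (every listed pair touches it), so no matching can be larger.

4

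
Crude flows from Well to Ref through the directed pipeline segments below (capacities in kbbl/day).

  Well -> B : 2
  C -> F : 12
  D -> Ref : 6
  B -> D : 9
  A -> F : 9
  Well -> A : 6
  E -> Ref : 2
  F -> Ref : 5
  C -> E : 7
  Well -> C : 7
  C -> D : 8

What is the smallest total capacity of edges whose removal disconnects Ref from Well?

13

Augment Well→A→F→Ref: bottleneck 5, flow now 5.
Augment Well→B→D→Ref: bottleneck 2, flow now 7.
Augment Well→C→D→Ref: bottleneck 4, flow now 11.
Augment Well→C→E→Ref: bottleneck 2, flow now 13.
No augmenting path remains; maximum flow = 13.
By max-flow min-cut, the minimum cut capacity equals the max flow.
In the residual graph, reachable from Well: {Well, A, B, C, D, E, F}.
Min-cut edges: D→Ref (6), E→Ref (2), F→Ref (5); capacity 6 + 2 + 5 = 13.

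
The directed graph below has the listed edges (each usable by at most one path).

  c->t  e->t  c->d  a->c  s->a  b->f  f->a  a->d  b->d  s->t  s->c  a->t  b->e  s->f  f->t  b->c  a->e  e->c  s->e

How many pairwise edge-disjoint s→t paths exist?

5

Assign every edge capacity 1; by Menger, the answer equals the max flow.
Path s→t (+1); total 1.
Path s→a→t (+1); total 2.
Path s→c→t (+1); total 3.
Path s→e→t (+1); total 4.
Path s→f→t (+1); total 5.
No residual s→t path; max flow = 5.
Certifying cut of size 5: {s→a, s→c, s→e, s→f, s→t}.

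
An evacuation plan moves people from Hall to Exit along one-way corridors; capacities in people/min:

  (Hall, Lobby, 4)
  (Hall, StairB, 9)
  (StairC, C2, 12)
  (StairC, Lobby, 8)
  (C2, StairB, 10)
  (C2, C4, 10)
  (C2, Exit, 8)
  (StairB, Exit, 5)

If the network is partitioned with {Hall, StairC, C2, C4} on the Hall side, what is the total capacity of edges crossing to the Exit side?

39

Edges leaving {Hall, StairC, C2, C4}: Hall→Lobby (4), Hall→StairB (9), StairC→Lobby (8), C2→StairB (10), C2→Exit (8).
Cut capacity = 4 + 9 + 8 + 10 + 8 = 39.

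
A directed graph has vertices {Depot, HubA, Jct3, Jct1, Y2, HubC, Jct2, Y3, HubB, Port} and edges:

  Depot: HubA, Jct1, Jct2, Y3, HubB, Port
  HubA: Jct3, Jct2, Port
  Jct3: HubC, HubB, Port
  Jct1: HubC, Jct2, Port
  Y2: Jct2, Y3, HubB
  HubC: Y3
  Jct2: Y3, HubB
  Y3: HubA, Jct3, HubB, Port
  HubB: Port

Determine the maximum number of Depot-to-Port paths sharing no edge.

6

Assign every edge capacity 1; by Menger, the answer equals the max flow.
Path Depot→Port (+1); total 1.
Path Depot→HubA→Port (+1); total 2.
Path Depot→Jct1→Port (+1); total 3.
Path Depot→Y3→Port (+1); total 4.
Path Depot→HubB→Port (+1); total 5.
Path Depot→Jct2→Y3→Jct3→Port (+1); total 6.
No residual Depot→Port path; max flow = 6.
Certifying cut of size 6: {Depot→HubA, Depot→HubB, Depot→Jct1, Depot→Jct2, Depot→Port, Depot→Y3}.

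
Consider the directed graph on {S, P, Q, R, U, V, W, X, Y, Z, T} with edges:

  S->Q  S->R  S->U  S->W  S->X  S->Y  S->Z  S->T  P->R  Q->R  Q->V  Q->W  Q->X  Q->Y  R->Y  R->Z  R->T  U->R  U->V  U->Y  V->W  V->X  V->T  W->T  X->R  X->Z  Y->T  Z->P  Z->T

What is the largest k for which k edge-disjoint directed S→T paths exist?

Assign every edge capacity 1; by Menger, the answer equals the max flow.
Path S→T (+1); total 1.
Path S→R→T (+1); total 2.
Path S→W→T (+1); total 3.
Path S→Y→T (+1); total 4.
Path S→Z→T (+1); total 5.
Path S→Q→V→T (+1); total 6.
No residual S→T path; max flow = 6.
Certifying cut of size 6: {R→T, S→T, V→T, W→T, Y→T, Z→T}.

6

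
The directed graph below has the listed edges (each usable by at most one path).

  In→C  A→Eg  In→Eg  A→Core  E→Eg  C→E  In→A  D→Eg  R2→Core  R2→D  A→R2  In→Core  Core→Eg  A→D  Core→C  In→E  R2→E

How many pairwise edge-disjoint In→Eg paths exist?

4

Assign every edge capacity 1; by Menger, the answer equals the max flow.
Path In→Eg (+1); total 1.
Path In→A→Eg (+1); total 2.
Path In→Core→Eg (+1); total 3.
Path In→E→Eg (+1); total 4.
No residual In→Eg path; max flow = 4.
Certifying cut of size 4: {E→Eg, In→A, In→Core, In→Eg}.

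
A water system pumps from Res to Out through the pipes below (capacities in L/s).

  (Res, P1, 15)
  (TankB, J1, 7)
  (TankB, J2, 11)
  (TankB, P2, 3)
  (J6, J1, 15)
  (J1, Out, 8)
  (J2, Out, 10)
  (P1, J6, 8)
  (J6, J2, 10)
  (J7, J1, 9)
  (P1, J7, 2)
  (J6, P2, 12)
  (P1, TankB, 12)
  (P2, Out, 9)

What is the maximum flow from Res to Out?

Augment Res→P1→TankB→J2→Out: bottleneck 10, flow now 10.
Augment Res→P1→TankB→J1→Out: bottleneck 2, flow now 12.
Augment Res→P1→J7→J1→Out: bottleneck 2, flow now 14.
Augment Res→P1→J6→J1→Out: bottleneck 1, flow now 15.
No augmenting path remains; maximum flow = 15.
In the residual graph, reachable from Res: {Res}.
Min-cut edges: Res→P1 (15); capacity 15 = 15.
This cut is saturated, so no flow can exceed 15.

15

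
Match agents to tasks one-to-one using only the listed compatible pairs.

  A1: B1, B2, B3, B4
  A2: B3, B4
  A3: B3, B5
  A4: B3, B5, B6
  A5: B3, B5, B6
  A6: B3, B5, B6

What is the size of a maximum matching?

5

Unit-capacity flow: source→left, listed edges, right→sink; max matching = max flow.
Augmenting path A1→B1 (+1); matched 1.
Augmenting path A2→B3 (+1); matched 2.
Augmenting path A3→B5 (+1); matched 3.
Augmenting path A4→B6 (+1); matched 4.
Augmenting path A5→B3→A2→B4 (+1); matched 5.
No augmenting path remains; maximum matching = 5.
König certificate: {A1, A2, B3, B5, B6} is a vertex cover of size 5 (every listed pair touches it), so no matching can be larger.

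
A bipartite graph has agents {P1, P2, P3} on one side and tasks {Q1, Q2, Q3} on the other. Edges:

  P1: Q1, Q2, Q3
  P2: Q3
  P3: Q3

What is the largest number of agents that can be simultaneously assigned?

2

Unit-capacity flow: source→left, listed edges, right→sink; max matching = max flow.
Augmenting path P1→Q1 (+1); matched 1.
Augmenting path P2→Q3 (+1); matched 2.
No augmenting path remains; maximum matching = 2.
König certificate: {P1, Q3} is a vertex cover of size 2 (every listed pair touches it), so no matching can be larger.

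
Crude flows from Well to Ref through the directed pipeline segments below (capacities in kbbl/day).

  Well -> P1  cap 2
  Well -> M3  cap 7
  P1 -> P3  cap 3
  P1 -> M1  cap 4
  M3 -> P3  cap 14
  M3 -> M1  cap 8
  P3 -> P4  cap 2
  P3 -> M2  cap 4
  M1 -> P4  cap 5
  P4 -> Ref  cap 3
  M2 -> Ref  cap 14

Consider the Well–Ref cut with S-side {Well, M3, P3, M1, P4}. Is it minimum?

No — its capacity is 9, but the minimum cut has capacity 7.

Given cut capacity: 2 + 4 + 3 = 9.
Augment Well→P1→P3→P4→Ref: bottleneck 2, flow now 2.
Augment Well→M3→P3→M2→Ref: bottleneck 4, flow now 6.
Augment Well→M3→M1→P4→Ref: bottleneck 1, flow now 7.
No augmenting path remains; maximum flow = 7.
In the residual graph, reachable from Well: {Well, P1, M3, P3, M1, P4}.
Min-cut edges: P3→M2 (4), P4→Ref (3); capacity 4 + 3 = 7.
Cut capacity 9 exceeds the max flow 7, so it is not minimum.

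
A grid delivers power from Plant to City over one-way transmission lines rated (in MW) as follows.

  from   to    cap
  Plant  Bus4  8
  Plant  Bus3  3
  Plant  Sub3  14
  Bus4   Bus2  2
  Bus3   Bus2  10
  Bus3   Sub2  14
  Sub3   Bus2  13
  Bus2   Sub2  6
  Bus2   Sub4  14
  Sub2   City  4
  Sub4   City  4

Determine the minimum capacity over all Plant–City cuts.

Augment Plant→Bus3→Sub2→City: bottleneck 3, flow now 3.
Augment Plant→Bus4→Bus2→Sub2→City: bottleneck 1, flow now 4.
Augment Plant→Bus4→Bus2→Sub4→City: bottleneck 1, flow now 5.
Augment Plant→Sub3→Bus2→Sub4→City: bottleneck 3, flow now 8.
No augmenting path remains; maximum flow = 8.
By max-flow min-cut, the minimum cut capacity equals the max flow.
In the residual graph, reachable from Plant: {Plant, Bus4, Bus3, Sub3, Bus2, Sub2, Sub4}.
Min-cut edges: Sub2→City (4), Sub4→City (4); capacity 4 + 4 = 8.

8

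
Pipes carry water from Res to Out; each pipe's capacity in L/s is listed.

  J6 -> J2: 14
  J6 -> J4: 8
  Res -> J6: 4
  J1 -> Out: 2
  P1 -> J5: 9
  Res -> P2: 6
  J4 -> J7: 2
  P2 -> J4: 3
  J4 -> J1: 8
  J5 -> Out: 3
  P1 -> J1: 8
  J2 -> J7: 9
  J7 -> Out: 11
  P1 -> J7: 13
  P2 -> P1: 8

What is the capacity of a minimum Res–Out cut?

Augment Res→J6→J4→J7→Out: bottleneck 2, flow now 2.
Augment Res→J6→J4→J1→Out: bottleneck 2, flow now 4.
Augment Res→P2→P1→J5→Out: bottleneck 3, flow now 7.
Augment Res→P2→P1→J7→Out: bottleneck 3, flow now 10.
No augmenting path remains; maximum flow = 10.
By max-flow min-cut, the minimum cut capacity equals the max flow.
In the residual graph, reachable from Res: {Res}.
Min-cut edges: Res→J6 (4), Res→P2 (6); capacity 4 + 6 = 10.

10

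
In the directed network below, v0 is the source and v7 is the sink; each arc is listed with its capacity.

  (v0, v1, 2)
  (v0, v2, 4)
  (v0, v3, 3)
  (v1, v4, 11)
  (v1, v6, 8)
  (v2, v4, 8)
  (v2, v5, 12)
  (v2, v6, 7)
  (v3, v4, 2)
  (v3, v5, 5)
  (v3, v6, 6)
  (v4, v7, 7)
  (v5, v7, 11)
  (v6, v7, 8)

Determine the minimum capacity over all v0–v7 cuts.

9

Augment v0→v1→v4→v7: bottleneck 2, flow now 2.
Augment v0→v2→v4→v7: bottleneck 4, flow now 6.
Augment v0→v3→v4→v7: bottleneck 1, flow now 7.
Augment v0→v3→v5→v7: bottleneck 2, flow now 9.
No augmenting path remains; maximum flow = 9.
By max-flow min-cut, the minimum cut capacity equals the max flow.
In the residual graph, reachable from v0: {v0}.
Min-cut edges: v0→v1 (2), v0→v2 (4), v0→v3 (3); capacity 2 + 4 + 3 = 9.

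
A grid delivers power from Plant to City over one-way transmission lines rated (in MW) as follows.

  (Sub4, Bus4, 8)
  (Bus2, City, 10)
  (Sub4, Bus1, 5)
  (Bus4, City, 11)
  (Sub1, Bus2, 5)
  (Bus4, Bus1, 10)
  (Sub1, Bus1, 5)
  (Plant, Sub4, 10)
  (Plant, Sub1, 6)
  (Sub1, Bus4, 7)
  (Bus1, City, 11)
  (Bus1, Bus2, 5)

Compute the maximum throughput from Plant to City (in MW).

Augment Plant→Sub1→Bus4→City: bottleneck 6, flow now 6.
Augment Plant→Sub4→Bus4→City: bottleneck 5, flow now 11.
Augment Plant→Sub4→Bus1→City: bottleneck 5, flow now 16.
No augmenting path remains; maximum flow = 16.
In the residual graph, reachable from Plant: {Plant}.
Min-cut edges: Plant→Sub1 (6), Plant→Sub4 (10); capacity 6 + 10 = 16.
This cut is saturated, so no flow can exceed 16.

16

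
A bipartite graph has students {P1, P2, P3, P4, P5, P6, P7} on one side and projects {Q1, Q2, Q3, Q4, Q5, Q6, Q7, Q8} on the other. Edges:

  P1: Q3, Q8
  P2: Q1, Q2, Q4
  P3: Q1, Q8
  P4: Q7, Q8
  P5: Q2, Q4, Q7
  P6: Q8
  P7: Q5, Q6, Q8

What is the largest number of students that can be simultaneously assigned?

7

Unit-capacity flow: source→left, listed edges, right→sink; max matching = max flow.
Augmenting path P1→Q3 (+1); matched 1.
Augmenting path P2→Q1 (+1); matched 2.
Augmenting path P3→Q8 (+1); matched 3.
Augmenting path P4→Q7 (+1); matched 4.
Augmenting path P5→Q2 (+1); matched 5.
Augmenting path P7→Q5 (+1); matched 6.
Augmenting path P6→Q8→P3→Q1→P2→Q4 (+1); matched 7.
No augmenting path remains; maximum matching = 7.
König certificate: {P1, P2, P3, P4, P5, P6, P7} is a vertex cover of size 7 (every listed pair touches it), so no matching can be larger.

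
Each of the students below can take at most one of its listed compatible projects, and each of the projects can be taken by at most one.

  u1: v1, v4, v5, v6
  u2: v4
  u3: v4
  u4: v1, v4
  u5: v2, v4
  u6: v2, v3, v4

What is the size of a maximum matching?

Unit-capacity flow: source→left, listed edges, right→sink; max matching = max flow.
Augmenting path u1→v1 (+1); matched 1.
Augmenting path u2→v4 (+1); matched 2.
Augmenting path u5→v2 (+1); matched 3.
Augmenting path u6→v3 (+1); matched 4.
Augmenting path u4→v1→u1→v5 (+1); matched 5.
No augmenting path remains; maximum matching = 5.
König certificate: {u1, u4, u5, u6, v4} is a vertex cover of size 5 (every listed pair touches it), so no matching can be larger.

5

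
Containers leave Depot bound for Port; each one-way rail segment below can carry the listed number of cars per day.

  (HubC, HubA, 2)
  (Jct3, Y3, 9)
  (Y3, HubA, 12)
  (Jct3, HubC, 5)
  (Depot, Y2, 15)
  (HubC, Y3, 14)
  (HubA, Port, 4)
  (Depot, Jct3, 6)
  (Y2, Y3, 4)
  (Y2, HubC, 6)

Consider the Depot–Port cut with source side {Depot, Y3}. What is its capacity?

33

Edges leaving {Depot, Y3}: Depot→Jct3 (6), Depot→Y2 (15), Y3→HubA (12).
Cut capacity = 6 + 15 + 12 = 33.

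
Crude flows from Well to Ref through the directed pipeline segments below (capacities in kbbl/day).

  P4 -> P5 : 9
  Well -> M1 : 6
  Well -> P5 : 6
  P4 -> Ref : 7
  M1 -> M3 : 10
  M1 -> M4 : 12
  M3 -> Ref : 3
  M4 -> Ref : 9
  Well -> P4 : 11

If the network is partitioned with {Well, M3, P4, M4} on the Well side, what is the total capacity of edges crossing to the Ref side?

40

Edges leaving {Well, M3, P4, M4}: Well→M1 (6), Well→P5 (6), M3→Ref (3), P4→P5 (9), P4→Ref (7), M4→Ref (9).
Cut capacity = 6 + 6 + 3 + 9 + 7 + 9 = 40.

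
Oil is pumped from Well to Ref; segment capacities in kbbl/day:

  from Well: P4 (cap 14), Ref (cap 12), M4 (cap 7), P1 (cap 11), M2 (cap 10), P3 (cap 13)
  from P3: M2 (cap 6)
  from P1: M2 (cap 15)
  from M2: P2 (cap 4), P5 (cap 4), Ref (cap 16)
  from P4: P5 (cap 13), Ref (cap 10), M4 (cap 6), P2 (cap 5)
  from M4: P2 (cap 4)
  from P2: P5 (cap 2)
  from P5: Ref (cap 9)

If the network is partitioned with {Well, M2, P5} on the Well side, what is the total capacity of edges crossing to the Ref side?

Edges leaving {Well, M2, P5}: Well→P3 (13), Well→P1 (11), Well→P4 (14), Well→M4 (7), Well→Ref (12), M2→P2 (4), M2→Ref (16), P5→Ref (9).
Cut capacity = 13 + 11 + 14 + 7 + 12 + 4 + 16 + 9 = 86.

86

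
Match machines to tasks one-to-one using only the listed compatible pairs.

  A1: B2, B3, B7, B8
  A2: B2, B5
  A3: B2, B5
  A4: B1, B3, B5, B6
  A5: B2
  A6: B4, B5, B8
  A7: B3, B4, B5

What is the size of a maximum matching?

Unit-capacity flow: source→left, listed edges, right→sink; max matching = max flow.
Augmenting path A1→B2 (+1); matched 1.
Augmenting path A2→B5 (+1); matched 2.
Augmenting path A4→B1 (+1); matched 3.
Augmenting path A6→B4 (+1); matched 4.
Augmenting path A7→B3 (+1); matched 5.
Augmenting path A3→B2→A1→B7 (+1); matched 6.
No augmenting path remains; maximum matching = 6.
König certificate: {A1, A4, A6, A7, B2, B5} is a vertex cover of size 6 (every listed pair touches it), so no matching can be larger.

6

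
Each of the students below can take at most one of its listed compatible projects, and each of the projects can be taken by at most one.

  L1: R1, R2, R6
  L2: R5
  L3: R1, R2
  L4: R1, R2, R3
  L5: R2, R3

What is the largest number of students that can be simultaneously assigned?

5

Unit-capacity flow: source→left, listed edges, right→sink; max matching = max flow.
Augmenting path L1→R1 (+1); matched 1.
Augmenting path L2→R5 (+1); matched 2.
Augmenting path L3→R2 (+1); matched 3.
Augmenting path L4→R3 (+1); matched 4.
Augmenting path L5→R2→L3→R1→L1→R6 (+1); matched 5.
No augmenting path remains; maximum matching = 5.
König certificate: {L1, L2, L3, L4, L5} is a vertex cover of size 5 (every listed pair touches it), so no matching can be larger.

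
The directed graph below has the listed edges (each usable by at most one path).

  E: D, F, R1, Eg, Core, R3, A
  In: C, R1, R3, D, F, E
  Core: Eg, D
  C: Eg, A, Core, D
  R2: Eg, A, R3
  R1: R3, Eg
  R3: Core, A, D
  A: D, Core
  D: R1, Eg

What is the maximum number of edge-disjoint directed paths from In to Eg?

5

Assign every edge capacity 1; by Menger, the answer equals the max flow.
Path In→R1→Eg (+1); total 1.
Path In→E→Eg (+1); total 2.
Path In→C→Eg (+1); total 3.
Path In→D→Eg (+1); total 4.
Path In→R3→Core→Eg (+1); total 5.
No residual In→Eg path; max flow = 5.
Certifying cut of size 5: {In→C, In→D, In→E, In→R1, In→R3}.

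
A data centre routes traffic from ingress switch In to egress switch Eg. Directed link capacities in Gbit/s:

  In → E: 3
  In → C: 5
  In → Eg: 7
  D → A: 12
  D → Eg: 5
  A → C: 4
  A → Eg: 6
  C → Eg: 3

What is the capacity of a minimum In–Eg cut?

10

Augment In→Eg: bottleneck 7, flow now 7.
Augment In→C→Eg: bottleneck 3, flow now 10.
No augmenting path remains; maximum flow = 10.
By max-flow min-cut, the minimum cut capacity equals the max flow.
In the residual graph, reachable from In: {In, E, C}.
Min-cut edges: In→Eg (7), C→Eg (3); capacity 7 + 3 = 10.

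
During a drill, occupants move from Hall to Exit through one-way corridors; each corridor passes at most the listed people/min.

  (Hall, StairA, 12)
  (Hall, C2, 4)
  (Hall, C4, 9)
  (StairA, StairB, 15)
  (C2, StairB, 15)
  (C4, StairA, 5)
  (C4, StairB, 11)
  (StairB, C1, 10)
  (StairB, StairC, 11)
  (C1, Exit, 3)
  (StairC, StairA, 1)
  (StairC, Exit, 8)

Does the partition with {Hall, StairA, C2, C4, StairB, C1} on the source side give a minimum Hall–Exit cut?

Given cut capacity: 11 + 3 = 14.
Augment Hall→StairA→StairB→C1→Exit: bottleneck 3, flow now 3.
Augment Hall→StairA→StairB→StairC→Exit: bottleneck 8, flow now 11.
No augmenting path remains; maximum flow = 11.
In the residual graph, reachable from Hall: {Hall, StairA, C2, C4, StairB, C1, StairC}.
Min-cut edges: C1→Exit (3), StairC→Exit (8); capacity 3 + 8 = 11.
Cut capacity 14 exceeds the max flow 11, so it is not minimum.

No — its capacity is 14, but the minimum cut has capacity 11.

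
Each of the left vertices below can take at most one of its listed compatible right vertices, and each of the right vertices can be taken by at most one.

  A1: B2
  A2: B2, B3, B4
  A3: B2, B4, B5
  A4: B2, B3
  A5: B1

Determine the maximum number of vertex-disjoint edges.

5

Unit-capacity flow: source→left, listed edges, right→sink; max matching = max flow.
Augmenting path A1→B2 (+1); matched 1.
Augmenting path A2→B3 (+1); matched 2.
Augmenting path A3→B4 (+1); matched 3.
Augmenting path A5→B1 (+1); matched 4.
Augmenting path A4→B3→A2→B4→A3→B5 (+1); matched 5.
No augmenting path remains; maximum matching = 5.
König certificate: {A1, A2, A3, A4, A5} is a vertex cover of size 5 (every listed pair touches it), so no matching can be larger.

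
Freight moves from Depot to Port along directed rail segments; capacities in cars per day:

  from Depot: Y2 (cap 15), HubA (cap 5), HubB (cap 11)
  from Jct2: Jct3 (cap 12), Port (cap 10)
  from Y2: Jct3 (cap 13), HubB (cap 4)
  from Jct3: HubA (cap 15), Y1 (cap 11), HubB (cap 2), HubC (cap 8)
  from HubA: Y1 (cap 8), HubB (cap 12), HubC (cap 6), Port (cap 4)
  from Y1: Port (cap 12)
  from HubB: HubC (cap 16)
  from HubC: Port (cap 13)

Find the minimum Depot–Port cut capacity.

29

Augment Depot→HubA→Port: bottleneck 4, flow now 4.
Augment Depot→HubA→Y1→Port: bottleneck 1, flow now 5.
Augment Depot→HubB→HubC→Port: bottleneck 11, flow now 16.
Augment Depot→Y2→Jct3→Y1→Port: bottleneck 11, flow now 27.
Augment Depot→Y2→Jct3→HubC→Port: bottleneck 2, flow now 29.
No augmenting path remains; maximum flow = 29.
By max-flow min-cut, the minimum cut capacity equals the max flow.
In the residual graph, reachable from Depot: {Depot, Y2, Jct3, HubA, Y1, HubB, HubC}.
Min-cut edges: HubA→Port (4), Y1→Port (12), HubC→Port (13); capacity 4 + 12 + 13 = 29.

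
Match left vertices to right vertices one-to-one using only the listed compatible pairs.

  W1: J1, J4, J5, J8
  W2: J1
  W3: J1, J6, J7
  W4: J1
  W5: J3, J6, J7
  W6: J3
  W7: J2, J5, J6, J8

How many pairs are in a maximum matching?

6

Unit-capacity flow: source→left, listed edges, right→sink; max matching = max flow.
Augmenting path W1→J1 (+1); matched 1.
Augmenting path W3→J6 (+1); matched 2.
Augmenting path W5→J3 (+1); matched 3.
Augmenting path W7→J2 (+1); matched 4.
Augmenting path W2→J1→W1→J4 (+1); matched 5.
Augmenting path W6→J3→W5→J7 (+1); matched 6.
No augmenting path remains; maximum matching = 6.
König certificate: {W1, W3, W5, W6, W7, J1} is a vertex cover of size 6 (every listed pair touches it), so no matching can be larger.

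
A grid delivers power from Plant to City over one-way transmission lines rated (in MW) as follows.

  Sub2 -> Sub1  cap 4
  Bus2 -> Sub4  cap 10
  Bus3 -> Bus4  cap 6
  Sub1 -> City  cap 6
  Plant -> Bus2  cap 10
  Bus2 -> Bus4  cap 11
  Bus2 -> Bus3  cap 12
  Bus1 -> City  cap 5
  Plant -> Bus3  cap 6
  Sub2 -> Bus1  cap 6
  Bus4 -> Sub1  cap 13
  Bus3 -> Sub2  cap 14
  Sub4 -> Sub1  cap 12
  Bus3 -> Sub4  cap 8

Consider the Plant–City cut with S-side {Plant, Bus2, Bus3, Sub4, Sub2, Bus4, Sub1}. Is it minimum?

No — its capacity is 12, but the minimum cut has capacity 11.

Given cut capacity: 6 + 6 = 12.
Augment Plant→Bus2→Sub4→Sub1→City: bottleneck 6, flow now 6.
Augment Plant→Bus3→Sub2→Bus1→City: bottleneck 5, flow now 11.
No augmenting path remains; maximum flow = 11.
In the residual graph, reachable from Plant: {Plant, Bus2, Bus3, Sub4, Sub2, Bus4, Sub1, Bus1}.
Min-cut edges: Sub1→City (6), Bus1→City (5); capacity 6 + 5 = 11.
Cut capacity 12 exceeds the max flow 11, so it is not minimum.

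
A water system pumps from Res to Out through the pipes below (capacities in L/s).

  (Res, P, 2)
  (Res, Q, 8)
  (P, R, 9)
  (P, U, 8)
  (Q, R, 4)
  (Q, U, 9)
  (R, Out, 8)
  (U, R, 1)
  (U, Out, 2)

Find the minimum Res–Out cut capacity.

Augment Res→P→R→Out: bottleneck 2, flow now 2.
Augment Res→Q→R→Out: bottleneck 4, flow now 6.
Augment Res→Q→U→Out: bottleneck 2, flow now 8.
Augment Res→Q→U→R→Out: bottleneck 1, flow now 9.
No augmenting path remains; maximum flow = 9.
By max-flow min-cut, the minimum cut capacity equals the max flow.
In the residual graph, reachable from Res: {Res, Q, U}.
Min-cut edges: Res→P (2), Q→R (4), U→R (1), U→Out (2); capacity 2 + 4 + 1 + 2 = 9.

9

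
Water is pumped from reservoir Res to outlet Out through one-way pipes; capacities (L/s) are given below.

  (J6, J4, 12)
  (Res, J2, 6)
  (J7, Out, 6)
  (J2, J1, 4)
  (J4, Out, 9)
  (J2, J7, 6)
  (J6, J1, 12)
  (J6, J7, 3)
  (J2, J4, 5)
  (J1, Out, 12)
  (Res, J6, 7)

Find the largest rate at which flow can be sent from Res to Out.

13

Augment Res→J6→J7→Out: bottleneck 3, flow now 3.
Augment Res→J6→J1→Out: bottleneck 4, flow now 7.
Augment Res→J2→J7→Out: bottleneck 3, flow now 10.
Augment Res→J2→J1→Out: bottleneck 3, flow now 13.
No augmenting path remains; maximum flow = 13.
In the residual graph, reachable from Res: {Res}.
Min-cut edges: Res→J6 (7), Res→J2 (6); capacity 7 + 6 = 13.
This cut is saturated, so no flow can exceed 13.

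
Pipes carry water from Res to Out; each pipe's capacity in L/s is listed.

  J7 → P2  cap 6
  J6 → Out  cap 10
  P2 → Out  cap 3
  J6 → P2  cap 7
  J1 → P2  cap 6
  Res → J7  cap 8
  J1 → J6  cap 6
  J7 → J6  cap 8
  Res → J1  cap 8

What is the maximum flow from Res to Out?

13

Augment Res→J7→P2→Out: bottleneck 3, flow now 3.
Augment Res→J7→J6→Out: bottleneck 5, flow now 8.
Augment Res→J1→J6→Out: bottleneck 5, flow now 13.
No augmenting path remains; maximum flow = 13.
In the residual graph, reachable from Res: {Res, J7, J1, P2, J6}.
Min-cut edges: P2→Out (3), J6→Out (10); capacity 3 + 10 = 13.
This cut is saturated, so no flow can exceed 13.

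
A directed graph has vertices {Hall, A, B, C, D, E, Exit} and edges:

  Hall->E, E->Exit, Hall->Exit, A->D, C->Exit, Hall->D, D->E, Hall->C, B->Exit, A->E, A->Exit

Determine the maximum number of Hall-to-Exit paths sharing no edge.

3

Assign every edge capacity 1; by Menger, the answer equals the max flow.
Path Hall→Exit (+1); total 1.
Path Hall→C→Exit (+1); total 2.
Path Hall→E→Exit (+1); total 3.
No residual Hall→Exit path; max flow = 3.
Certifying cut of size 3: {E→Exit, Hall→C, Hall→Exit}.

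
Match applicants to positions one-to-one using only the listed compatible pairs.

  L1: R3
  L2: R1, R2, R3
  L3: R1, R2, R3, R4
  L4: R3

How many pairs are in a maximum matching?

3

Unit-capacity flow: source→left, listed edges, right→sink; max matching = max flow.
Augmenting path L1→R3 (+1); matched 1.
Augmenting path L2→R1 (+1); matched 2.
Augmenting path L3→R2 (+1); matched 3.
No augmenting path remains; maximum matching = 3.
König certificate: {L2, L3, R3} is a vertex cover of size 3 (every listed pair touches it), so no matching can be larger.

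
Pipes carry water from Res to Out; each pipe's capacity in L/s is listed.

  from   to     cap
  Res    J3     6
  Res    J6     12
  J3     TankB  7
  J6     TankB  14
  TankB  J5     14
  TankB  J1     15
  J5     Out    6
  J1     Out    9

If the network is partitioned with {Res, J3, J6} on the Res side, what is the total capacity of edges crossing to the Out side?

21

Edges leaving {Res, J3, J6}: J3→TankB (7), J6→TankB (14).
Cut capacity = 7 + 14 = 21.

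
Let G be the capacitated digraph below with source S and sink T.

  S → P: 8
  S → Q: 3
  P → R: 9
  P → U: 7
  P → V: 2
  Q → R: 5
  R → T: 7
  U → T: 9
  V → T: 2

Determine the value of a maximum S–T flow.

11

Augment S→P→R→T: bottleneck 7, flow now 7.
Augment S→P→U→T: bottleneck 1, flow now 8.
Augment S→Q→R→P→U→T: bottleneck 3, flow now 11. (uses reverse residual edge)
No augmenting path remains; maximum flow = 11.
In the residual graph, reachable from S: {S}.
Min-cut edges: S→P (8), S→Q (3); capacity 8 + 3 = 11.
This cut is saturated, so no flow can exceed 11.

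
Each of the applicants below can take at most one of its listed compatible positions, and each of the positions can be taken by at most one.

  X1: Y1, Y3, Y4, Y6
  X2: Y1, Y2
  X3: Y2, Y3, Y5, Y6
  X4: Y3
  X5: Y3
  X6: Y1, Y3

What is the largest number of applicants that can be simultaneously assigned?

5

Unit-capacity flow: source→left, listed edges, right→sink; max matching = max flow.
Augmenting path X1→Y1 (+1); matched 1.
Augmenting path X2→Y2 (+1); matched 2.
Augmenting path X3→Y3 (+1); matched 3.
Augmenting path X4→Y3→X3→Y5 (+1); matched 4.
Augmenting path X6→Y1→X1→Y4 (+1); matched 5.
No augmenting path remains; maximum matching = 5.
König certificate: {X1, X2, X3, X6, Y3} is a vertex cover of size 5 (every listed pair touches it), so no matching can be larger.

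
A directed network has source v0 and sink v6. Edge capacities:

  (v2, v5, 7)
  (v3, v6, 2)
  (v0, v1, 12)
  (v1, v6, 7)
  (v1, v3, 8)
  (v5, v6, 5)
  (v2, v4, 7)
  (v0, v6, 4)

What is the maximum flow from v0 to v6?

Augment v0→v6: bottleneck 4, flow now 4.
Augment v0→v1→v6: bottleneck 7, flow now 11.
Augment v0→v1→v3→v6: bottleneck 2, flow now 13.
No augmenting path remains; maximum flow = 13.
In the residual graph, reachable from v0: {v0, v1, v3}.
Min-cut edges: v0→v6 (4), v1→v6 (7), v3→v6 (2); capacity 4 + 7 + 2 = 13.
This cut is saturated, so no flow can exceed 13.

13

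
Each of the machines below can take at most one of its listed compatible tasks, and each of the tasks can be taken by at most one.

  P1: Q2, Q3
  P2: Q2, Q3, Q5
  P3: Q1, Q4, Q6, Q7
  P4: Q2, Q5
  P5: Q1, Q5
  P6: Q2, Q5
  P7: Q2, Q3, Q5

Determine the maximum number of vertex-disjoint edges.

Unit-capacity flow: source→left, listed edges, right→sink; max matching = max flow.
Augmenting path P1→Q2 (+1); matched 1.
Augmenting path P2→Q3 (+1); matched 2.
Augmenting path P3→Q1 (+1); matched 3.
Augmenting path P4→Q5 (+1); matched 4.
Augmenting path P5→Q1→P3→Q4 (+1); matched 5.
No augmenting path remains; maximum matching = 5.
König certificate: {P3, P5, Q2, Q3, Q5} is a vertex cover of size 5 (every listed pair touches it), so no matching can be larger.

5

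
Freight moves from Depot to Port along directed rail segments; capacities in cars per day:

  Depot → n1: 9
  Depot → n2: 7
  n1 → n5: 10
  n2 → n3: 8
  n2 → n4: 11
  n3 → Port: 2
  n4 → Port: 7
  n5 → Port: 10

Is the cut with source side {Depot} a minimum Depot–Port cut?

Yes — it is a minimum cut (capacity 16).

Given cut capacity: 9 + 7 = 16.
Augment Depot→n1→n5→Port: bottleneck 9, flow now 9.
Augment Depot→n2→n3→Port: bottleneck 2, flow now 11.
Augment Depot→n2→n4→Port: bottleneck 5, flow now 16.
No augmenting path remains; maximum flow = 16.
Cut capacity 16 equals the max flow, so it is a minimum cut.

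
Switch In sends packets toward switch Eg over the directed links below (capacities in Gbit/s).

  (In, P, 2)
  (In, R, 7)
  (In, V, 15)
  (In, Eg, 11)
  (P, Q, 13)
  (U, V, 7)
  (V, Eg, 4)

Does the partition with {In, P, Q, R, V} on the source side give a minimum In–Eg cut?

Given cut capacity: 11 + 4 = 15.
Augment In→Eg: bottleneck 11, flow now 11.
Augment In→V→Eg: bottleneck 4, flow now 15.
No augmenting path remains; maximum flow = 15.
Cut capacity 15 equals the max flow, so it is a minimum cut.

Yes — it is a minimum cut (capacity 15).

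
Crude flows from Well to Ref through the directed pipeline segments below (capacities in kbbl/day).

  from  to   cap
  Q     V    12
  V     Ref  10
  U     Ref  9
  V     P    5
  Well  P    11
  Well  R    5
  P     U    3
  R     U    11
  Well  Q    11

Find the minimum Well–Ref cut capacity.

18

Augment Well→P→U→Ref: bottleneck 3, flow now 3.
Augment Well→Q→V→Ref: bottleneck 10, flow now 13.
Augment Well→R→U→Ref: bottleneck 5, flow now 18.
No augmenting path remains; maximum flow = 18.
By max-flow min-cut, the minimum cut capacity equals the max flow.
In the residual graph, reachable from Well: {Well, P, Q, V}.
Min-cut edges: Well→R (5), P→U (3), V→Ref (10); capacity 5 + 3 + 10 = 18.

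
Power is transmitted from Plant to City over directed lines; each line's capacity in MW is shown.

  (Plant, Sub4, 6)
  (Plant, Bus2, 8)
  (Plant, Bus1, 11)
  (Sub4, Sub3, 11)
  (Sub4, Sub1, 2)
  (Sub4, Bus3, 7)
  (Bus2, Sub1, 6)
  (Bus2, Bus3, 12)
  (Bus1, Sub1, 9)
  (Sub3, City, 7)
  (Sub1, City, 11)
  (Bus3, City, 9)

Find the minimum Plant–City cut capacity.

Augment Plant→Sub4→Sub3→City: bottleneck 6, flow now 6.
Augment Plant→Bus2→Sub1→City: bottleneck 6, flow now 12.
Augment Plant→Bus2→Bus3→City: bottleneck 2, flow now 14.
Augment Plant→Bus1→Sub1→City: bottleneck 5, flow now 19.
Augment Plant→Bus1→Sub1→Bus2→Bus3→City: bottleneck 4, flow now 23. (uses reverse residual edge)
No augmenting path remains; maximum flow = 23.
By max-flow min-cut, the minimum cut capacity equals the max flow.
In the residual graph, reachable from Plant: {Plant, Bus1}.
Min-cut edges: Plant→Sub4 (6), Plant→Bus2 (8), Bus1→Sub1 (9); capacity 6 + 8 + 9 = 23.

23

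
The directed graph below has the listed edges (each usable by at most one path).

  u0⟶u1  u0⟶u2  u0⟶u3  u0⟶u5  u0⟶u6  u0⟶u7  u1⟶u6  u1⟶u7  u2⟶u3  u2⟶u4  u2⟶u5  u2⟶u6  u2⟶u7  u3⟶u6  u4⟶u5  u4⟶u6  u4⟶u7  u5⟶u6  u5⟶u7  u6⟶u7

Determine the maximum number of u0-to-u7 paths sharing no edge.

Assign every edge capacity 1; by Menger, the answer equals the max flow.
Path u0→u7 (+1); total 1.
Path u0→u1→u7 (+1); total 2.
Path u0→u2→u7 (+1); total 3.
Path u0→u5→u7 (+1); total 4.
Path u0→u6→u7 (+1); total 5.
No residual u0→u7 path; max flow = 5.
Certifying cut of size 5: {u0→u1, u0→u2, u0→u5, u0→u7, u6→u7}.

5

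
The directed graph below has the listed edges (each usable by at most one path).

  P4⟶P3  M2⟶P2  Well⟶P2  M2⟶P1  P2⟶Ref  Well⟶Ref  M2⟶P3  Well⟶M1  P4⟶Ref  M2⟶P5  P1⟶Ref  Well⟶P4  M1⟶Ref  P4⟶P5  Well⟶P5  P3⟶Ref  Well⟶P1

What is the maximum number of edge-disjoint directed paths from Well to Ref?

5

Assign every edge capacity 1; by Menger, the answer equals the max flow.
Path Well→Ref (+1); total 1.
Path Well→P4→Ref (+1); total 2.
Path Well→P1→Ref (+1); total 3.
Path Well→P2→Ref (+1); total 4.
Path Well→M1→Ref (+1); total 5.
No residual Well→Ref path; max flow = 5.
Certifying cut of size 5: {Well→M1, Well→P1, Well→P2, Well→P4, Well→Ref}.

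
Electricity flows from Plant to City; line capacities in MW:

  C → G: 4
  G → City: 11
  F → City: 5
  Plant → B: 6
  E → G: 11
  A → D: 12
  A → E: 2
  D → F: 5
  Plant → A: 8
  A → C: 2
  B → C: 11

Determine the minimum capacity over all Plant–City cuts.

Augment Plant→A→C→G→City: bottleneck 2, flow now 2.
Augment Plant→A→D→F→City: bottleneck 5, flow now 7.
Augment Plant→A→E→G→City: bottleneck 1, flow now 8.
Augment Plant→B→C→G→City: bottleneck 2, flow now 10.
Augment Plant→B→C→A→E→G→City: bottleneck 1, flow now 11. (uses reverse residual edge)
No augmenting path remains; maximum flow = 11.
By max-flow min-cut, the minimum cut capacity equals the max flow.
In the residual graph, reachable from Plant: {Plant, A, B, C, D}.
Min-cut edges: A→E (2), C→G (4), D→F (5); capacity 2 + 4 + 5 = 11.

11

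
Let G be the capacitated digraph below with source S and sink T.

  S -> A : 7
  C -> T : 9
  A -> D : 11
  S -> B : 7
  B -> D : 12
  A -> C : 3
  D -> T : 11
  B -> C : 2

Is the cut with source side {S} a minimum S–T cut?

Given cut capacity: 7 + 7 = 14.
Augment S→A→C→T: bottleneck 3, flow now 3.
Augment S→A→D→T: bottleneck 4, flow now 7.
Augment S→B→C→T: bottleneck 2, flow now 9.
Augment S→B→D→T: bottleneck 5, flow now 14.
No augmenting path remains; maximum flow = 14.
Cut capacity 14 equals the max flow, so it is a minimum cut.

Yes — it is a minimum cut (capacity 14).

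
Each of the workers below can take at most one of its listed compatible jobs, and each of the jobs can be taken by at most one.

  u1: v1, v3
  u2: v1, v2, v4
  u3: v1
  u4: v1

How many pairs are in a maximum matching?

3

Unit-capacity flow: source→left, listed edges, right→sink; max matching = max flow.
Augmenting path u1→v1 (+1); matched 1.
Augmenting path u2→v2 (+1); matched 2.
Augmenting path u3→v1→u1→v3 (+1); matched 3.
No augmenting path remains; maximum matching = 3.
König certificate: {u1, u2, v1} is a vertex cover of size 3 (every listed pair touches it), so no matching can be larger.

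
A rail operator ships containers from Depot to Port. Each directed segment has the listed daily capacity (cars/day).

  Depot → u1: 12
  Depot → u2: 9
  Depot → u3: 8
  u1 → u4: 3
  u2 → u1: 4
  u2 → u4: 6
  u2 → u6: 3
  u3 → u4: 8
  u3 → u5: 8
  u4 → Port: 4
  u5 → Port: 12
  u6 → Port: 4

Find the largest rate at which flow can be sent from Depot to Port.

Augment Depot→u1→u4→Port: bottleneck 3, flow now 3.
Augment Depot→u2→u4→Port: bottleneck 1, flow now 4.
Augment Depot→u2→u6→Port: bottleneck 3, flow now 7.
Augment Depot→u3→u5→Port: bottleneck 8, flow now 15.
No augmenting path remains; maximum flow = 15.
In the residual graph, reachable from Depot: {Depot, u1, u2, u4}.
Min-cut edges: Depot→u3 (8), u2→u6 (3), u4→Port (4); capacity 8 + 3 + 4 = 15.
This cut is saturated, so no flow can exceed 15.

15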